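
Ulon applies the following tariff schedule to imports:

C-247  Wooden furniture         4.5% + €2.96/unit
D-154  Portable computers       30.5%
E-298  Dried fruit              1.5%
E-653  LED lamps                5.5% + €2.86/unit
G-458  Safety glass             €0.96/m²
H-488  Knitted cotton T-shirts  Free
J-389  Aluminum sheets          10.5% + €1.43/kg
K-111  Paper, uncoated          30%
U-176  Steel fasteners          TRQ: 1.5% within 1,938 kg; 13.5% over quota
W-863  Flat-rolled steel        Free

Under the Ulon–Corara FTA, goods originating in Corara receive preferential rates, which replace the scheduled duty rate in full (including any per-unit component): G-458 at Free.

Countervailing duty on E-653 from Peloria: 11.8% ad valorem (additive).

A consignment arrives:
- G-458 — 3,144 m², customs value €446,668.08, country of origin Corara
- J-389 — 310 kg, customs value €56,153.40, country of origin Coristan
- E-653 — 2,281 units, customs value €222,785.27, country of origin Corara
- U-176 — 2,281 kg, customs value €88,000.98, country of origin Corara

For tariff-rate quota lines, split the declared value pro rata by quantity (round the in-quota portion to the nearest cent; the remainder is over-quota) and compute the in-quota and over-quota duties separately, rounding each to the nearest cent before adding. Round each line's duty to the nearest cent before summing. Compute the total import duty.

€28,024.23

Line 1 (G-458, Corara, 3,144 m², €446,668.08):
Base rate for G-458 is €0.96/m².
Origin Corara qualifies under the Ulon–Corara agreement and G-458 is covered: preferential rate Free applies instead.
Duty = €446,668.08 × 0% = €0.00.
Line 2 (J-389, Coristan, 310 kg, €56,153.40):
Base rate for J-389 is 10.5% + €1.43/kg.
Duty = €56,153.40 × 10.5% + 310 × €1.43 = €6,339.41.
Line 3 (E-653, Corara, 2,281 units, €222,785.27):
Base rate for E-653 is 5.5% + €2.86/unit.
Origin Corara is the FTA partner but E-653 is not on the preference list; base rate stands.
The additional-duty order on E-653 targets Peloria, not Corara; it does not apply.
Duty = €222,785.27 × 5.5% + 2,281 × €2.86 = €18,776.85.
Line 4 (U-176, Corara, 2,281 kg, €88,000.98):
Code U-176 is under a tariff-rate quota (threshold 1,938 kg). In-quota: 1,938 kg at 1.5%; over-quota: 343 kg at 13.5%.
Pro-rata value split: in-quota = €88,000.98 × 1,938/2,281 = €74,768.04; over-quota = €88,000.98 − €74,768.04 = €13,232.94.
In-quota duty = €74,768.04 × 1.5% = €1,121.52. Over-quota duty = €13,232.94 × 13.5% = €1,786.45.
Line duty = €1,121.52 + €1,786.45 = €2,907.97.
Total = €0.00 + €6,339.41 + €18,776.85 + €2,907.97 = €28,024.23.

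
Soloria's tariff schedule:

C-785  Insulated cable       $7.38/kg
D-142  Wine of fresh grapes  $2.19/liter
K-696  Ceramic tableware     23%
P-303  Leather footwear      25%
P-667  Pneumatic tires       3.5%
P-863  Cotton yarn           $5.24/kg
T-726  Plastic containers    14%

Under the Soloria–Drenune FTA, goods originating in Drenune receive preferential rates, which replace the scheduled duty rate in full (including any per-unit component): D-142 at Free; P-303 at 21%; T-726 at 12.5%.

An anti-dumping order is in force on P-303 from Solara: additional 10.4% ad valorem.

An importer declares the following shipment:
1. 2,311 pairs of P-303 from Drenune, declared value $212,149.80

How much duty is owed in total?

Line 1 (P-303, Drenune, 2,311 pairs, $212,149.80):
Base rate for P-303 is 25%.
Origin Drenune qualifies under the Soloria–Drenune agreement and P-303 is covered: preferential rate 21% applies instead.
The additional-duty order on P-303 targets Solara, not Drenune; it does not apply.
Duty = $212,149.80 × 21% = $44,551.46.

$44,551.46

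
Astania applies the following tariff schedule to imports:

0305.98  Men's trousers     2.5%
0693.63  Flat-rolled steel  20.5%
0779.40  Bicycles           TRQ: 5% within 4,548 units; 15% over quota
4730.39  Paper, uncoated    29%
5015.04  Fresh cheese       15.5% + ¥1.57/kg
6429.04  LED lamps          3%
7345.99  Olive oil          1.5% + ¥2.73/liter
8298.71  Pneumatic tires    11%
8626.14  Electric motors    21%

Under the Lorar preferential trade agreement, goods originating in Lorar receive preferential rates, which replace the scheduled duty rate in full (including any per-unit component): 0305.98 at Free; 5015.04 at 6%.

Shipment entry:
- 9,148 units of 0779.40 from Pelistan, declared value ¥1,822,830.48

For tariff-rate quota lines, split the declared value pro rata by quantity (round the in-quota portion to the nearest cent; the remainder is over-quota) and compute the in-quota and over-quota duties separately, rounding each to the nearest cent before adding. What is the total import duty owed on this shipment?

Line 1 (0779.40, Pelistan, 9,148 units, ¥1,822,830.48):
Code 0779.40 is under a tariff-rate quota (threshold 4,548 units). In-quota: 4,548 units at 5%; over-quota: 4,600 units at 15%.
Pro-rata value split: in-quota = ¥1,822,830.48 × 4,548/9,148 = ¥906,234.48; over-quota = ¥1,822,830.48 − ¥906,234.48 = ¥916,596.00.
In-quota duty = ¥906,234.48 × 5% = ¥45,311.72. Over-quota duty = ¥916,596.00 × 15% = ¥137,489.40.
Line duty = ¥45,311.72 + ¥137,489.40 = ¥182,801.12.

¥182,801.12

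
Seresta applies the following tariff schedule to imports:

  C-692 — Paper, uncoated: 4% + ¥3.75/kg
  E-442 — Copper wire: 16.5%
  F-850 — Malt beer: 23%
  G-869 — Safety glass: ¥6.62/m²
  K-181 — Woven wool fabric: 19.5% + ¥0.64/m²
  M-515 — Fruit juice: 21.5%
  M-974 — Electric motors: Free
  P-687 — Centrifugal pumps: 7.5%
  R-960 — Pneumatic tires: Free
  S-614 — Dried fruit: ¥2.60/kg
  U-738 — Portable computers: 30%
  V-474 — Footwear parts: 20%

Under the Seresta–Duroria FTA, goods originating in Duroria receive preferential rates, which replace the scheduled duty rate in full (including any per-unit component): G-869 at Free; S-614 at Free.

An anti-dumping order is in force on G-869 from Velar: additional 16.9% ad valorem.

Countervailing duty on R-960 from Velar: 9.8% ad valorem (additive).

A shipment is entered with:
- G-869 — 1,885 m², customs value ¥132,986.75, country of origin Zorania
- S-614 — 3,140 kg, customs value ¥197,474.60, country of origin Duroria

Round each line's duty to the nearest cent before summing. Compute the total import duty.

¥12,478.70

Line 1 (G-869, Zorania, 1,885 m², ¥132,986.75):
Base rate for G-869 is ¥6.62/m².
G-869 has an FTA preferential rate, but origin Zorania is not Duroria; base rate stands.
The additional-duty order on G-869 targets Velar, not Zorania; it does not apply.
Duty = 1,885 × ¥6.62 = ¥12,478.70.
Line 2 (S-614, Duroria, 3,140 kg, ¥197,474.60):
Base rate for S-614 is ¥2.60/kg.
Origin Duroria qualifies under the Seresta–Duroria agreement and S-614 is covered: preferential rate Free applies instead.
Duty = ¥197,474.60 × 0% = ¥0.00.
Total = ¥12,478.70 + ¥0.00 = ¥12,478.70.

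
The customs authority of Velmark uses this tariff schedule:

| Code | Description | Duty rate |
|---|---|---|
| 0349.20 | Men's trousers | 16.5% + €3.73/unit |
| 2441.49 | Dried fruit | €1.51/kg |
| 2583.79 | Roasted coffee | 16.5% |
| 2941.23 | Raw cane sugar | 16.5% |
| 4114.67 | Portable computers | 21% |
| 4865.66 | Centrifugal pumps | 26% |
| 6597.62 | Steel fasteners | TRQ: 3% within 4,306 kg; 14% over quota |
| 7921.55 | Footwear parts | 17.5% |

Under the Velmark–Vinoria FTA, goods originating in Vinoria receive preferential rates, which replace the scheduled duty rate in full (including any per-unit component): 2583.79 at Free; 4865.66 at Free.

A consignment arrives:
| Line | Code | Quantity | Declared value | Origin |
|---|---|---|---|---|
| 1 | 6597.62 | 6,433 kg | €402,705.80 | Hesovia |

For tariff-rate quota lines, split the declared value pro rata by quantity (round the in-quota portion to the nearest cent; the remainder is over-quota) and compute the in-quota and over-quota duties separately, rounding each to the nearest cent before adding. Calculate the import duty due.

Line 1 (6597.62, Hesovia, 6,433 kg, €402,705.80):
Code 6597.62 is under a tariff-rate quota (threshold 4,306 kg). In-quota: 4,306 kg at 3%; over-quota: 2,127 kg at 14%.
Pro-rata value split: in-quota = €402,705.80 × 4,306/6,433 = €269,555.60; over-quota = €402,705.80 − €269,555.60 = €133,150.20.
In-quota duty = €269,555.60 × 3% = €8,086.67. Over-quota duty = €133,150.20 × 14% = €18,641.03.
Line duty = €8,086.67 + €18,641.03 = €26,727.70.

€26,727.70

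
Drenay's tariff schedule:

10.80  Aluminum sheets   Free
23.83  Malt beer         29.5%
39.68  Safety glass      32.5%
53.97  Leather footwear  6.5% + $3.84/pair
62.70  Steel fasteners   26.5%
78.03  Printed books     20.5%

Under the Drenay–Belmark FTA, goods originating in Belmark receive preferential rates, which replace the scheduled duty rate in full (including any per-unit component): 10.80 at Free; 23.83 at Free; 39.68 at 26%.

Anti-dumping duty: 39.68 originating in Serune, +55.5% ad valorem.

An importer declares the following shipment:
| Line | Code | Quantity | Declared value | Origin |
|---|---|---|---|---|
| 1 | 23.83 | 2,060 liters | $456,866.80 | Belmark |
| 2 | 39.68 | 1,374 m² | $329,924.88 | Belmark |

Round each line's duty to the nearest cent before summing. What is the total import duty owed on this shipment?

Line 1 (23.83, Belmark, 2,060 liters, $456,866.80):
Base rate for 23.83 is 29.5%.
Origin Belmark qualifies under the Drenay–Belmark agreement and 23.83 is covered: preferential rate Free applies instead.
Duty = $456,866.80 × 0% = $0.00.
Line 2 (39.68, Belmark, 1,374 m², $329,924.88):
Base rate for 39.68 is 32.5%.
Origin Belmark qualifies under the Drenay–Belmark agreement and 39.68 is covered: preferential rate 26% applies instead.
The additional-duty order on 39.68 targets Serune, not Belmark; it does not apply.
Duty = $329,924.88 × 26% = $85,780.47.
Total = $0.00 + $85,780.47 = $85,780.47.

$85,780.47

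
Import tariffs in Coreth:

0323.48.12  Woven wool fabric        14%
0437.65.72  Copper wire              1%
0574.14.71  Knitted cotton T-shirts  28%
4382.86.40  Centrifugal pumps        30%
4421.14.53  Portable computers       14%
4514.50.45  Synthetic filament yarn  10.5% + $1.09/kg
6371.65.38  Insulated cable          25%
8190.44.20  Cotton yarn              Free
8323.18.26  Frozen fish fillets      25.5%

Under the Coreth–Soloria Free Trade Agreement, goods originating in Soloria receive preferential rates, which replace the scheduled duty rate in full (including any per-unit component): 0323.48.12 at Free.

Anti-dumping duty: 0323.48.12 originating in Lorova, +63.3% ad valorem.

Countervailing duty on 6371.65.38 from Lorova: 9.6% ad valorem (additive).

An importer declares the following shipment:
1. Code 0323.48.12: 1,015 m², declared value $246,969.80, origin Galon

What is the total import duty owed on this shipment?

Line 1 (0323.48.12, Galon, 1,015 m², $246,969.80):
Base rate for 0323.48.12 is 14%.
0323.48.12 has an FTA preferential rate, but origin Galon is not Soloria; base rate stands.
The additional-duty order on 0323.48.12 targets Lorova, not Galon; it does not apply.
Duty = $246,969.80 × 14% = $34,575.77.

$34,575.77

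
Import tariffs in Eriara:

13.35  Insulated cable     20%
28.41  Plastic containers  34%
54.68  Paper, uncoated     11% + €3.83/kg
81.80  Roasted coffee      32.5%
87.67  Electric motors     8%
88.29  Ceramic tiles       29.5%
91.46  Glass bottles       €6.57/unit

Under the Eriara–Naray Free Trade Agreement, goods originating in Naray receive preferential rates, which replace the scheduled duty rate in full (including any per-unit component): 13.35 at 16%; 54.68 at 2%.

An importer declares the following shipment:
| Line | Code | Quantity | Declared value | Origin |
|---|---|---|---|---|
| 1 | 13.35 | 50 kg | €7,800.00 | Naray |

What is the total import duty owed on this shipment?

€1,248.00

Line 1 (13.35, Naray, 50 kg, €7,800.00):
Base rate for 13.35 is 20%.
Origin Naray qualifies under the Eriara–Naray agreement and 13.35 is covered: preferential rate 16% applies instead.
Duty = €7,800.00 × 16% = €1,248.00.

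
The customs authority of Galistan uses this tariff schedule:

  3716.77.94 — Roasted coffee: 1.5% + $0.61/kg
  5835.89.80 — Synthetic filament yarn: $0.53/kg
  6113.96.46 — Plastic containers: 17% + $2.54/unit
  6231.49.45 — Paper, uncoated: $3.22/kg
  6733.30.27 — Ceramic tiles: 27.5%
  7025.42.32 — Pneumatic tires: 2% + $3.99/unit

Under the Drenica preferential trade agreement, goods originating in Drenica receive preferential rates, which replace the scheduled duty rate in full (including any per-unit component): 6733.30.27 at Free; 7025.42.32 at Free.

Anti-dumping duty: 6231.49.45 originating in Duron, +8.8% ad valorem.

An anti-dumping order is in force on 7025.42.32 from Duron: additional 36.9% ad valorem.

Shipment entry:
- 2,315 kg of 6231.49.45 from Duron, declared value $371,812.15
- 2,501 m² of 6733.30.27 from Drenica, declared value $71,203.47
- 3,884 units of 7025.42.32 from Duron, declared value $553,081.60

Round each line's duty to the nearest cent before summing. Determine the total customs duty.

Line 1 (6231.49.45, Duron, 2,315 kg, $371,812.15):
Base rate for 6231.49.45 is $3.22/kg.
Additional duty on 6231.49.45 from Duron: +8.8% ad valorem. Applied ad valorem rate = 8.8%.
Duty = $371,812.15 × 8.8% + 2,315 × $3.22 = $40,173.77.
Line 2 (6733.30.27, Drenica, 2,501 m², $71,203.47):
Base rate for 6733.30.27 is 27.5%.
Origin Drenica qualifies under the Galistan–Drenica agreement and 6733.30.27 is covered: preferential rate Free applies instead.
Duty = $71,203.47 × 0% = $0.00.
Line 3 (7025.42.32, Duron, 3,884 units, $553,081.60):
Base rate for 7025.42.32 is 2% + $3.99/unit.
7025.42.32 has an FTA preferential rate, but origin Duron is not Drenica; base rate stands.
Additional duty on 7025.42.32 from Duron: +36.9%. Applied ad valorem rate: 2% + 36.9% = 38.9%.
Duty = $553,081.60 × 38.9% + 3,884 × $3.99 = $230,645.90.
Total = $40,173.77 + $0.00 + $230,645.90 = $270,819.67.

$270,819.67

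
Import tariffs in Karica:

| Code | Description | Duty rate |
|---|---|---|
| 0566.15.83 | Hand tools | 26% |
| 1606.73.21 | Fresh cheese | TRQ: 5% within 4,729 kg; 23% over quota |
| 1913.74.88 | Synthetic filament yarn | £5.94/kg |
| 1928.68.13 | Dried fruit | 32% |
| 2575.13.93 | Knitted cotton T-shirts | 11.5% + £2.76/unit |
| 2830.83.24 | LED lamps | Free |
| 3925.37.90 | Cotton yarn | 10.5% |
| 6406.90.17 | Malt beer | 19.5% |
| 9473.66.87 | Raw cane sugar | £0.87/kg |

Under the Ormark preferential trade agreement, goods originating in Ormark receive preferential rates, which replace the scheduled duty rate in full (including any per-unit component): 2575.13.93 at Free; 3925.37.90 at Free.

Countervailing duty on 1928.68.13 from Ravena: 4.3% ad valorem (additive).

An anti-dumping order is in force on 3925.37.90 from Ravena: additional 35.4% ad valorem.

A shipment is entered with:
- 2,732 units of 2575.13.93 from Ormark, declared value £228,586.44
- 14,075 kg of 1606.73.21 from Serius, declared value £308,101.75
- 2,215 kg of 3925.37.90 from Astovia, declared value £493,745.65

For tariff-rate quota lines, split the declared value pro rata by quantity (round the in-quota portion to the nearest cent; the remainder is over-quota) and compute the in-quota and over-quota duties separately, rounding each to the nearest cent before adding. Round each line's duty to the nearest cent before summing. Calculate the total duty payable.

£104,073.49

Line 1 (2575.13.93, Ormark, 2,732 units, £228,586.44):
Base rate for 2575.13.93 is 11.5% + £2.76/unit.
Origin Ormark qualifies under the Karica–Ormark agreement and 2575.13.93 is covered: preferential rate Free applies instead.
Duty = £228,586.44 × 0% = £0.00.
Line 2 (1606.73.21, Serius, 14,075 kg, £308,101.75):
Code 1606.73.21 is under a tariff-rate quota (threshold 4,729 kg). In-quota: 4,729 kg at 5%; over-quota: 9,346 kg at 23%.
Pro-rata value split: in-quota = £308,101.75 × 4,729/14,075 = £103,517.81; over-quota = £308,101.75 − £103,517.81 = £204,583.94.
In-quota duty = £103,517.81 × 5% = £5,175.89. Over-quota duty = £204,583.94 × 23% = £47,054.31.
Line duty = £5,175.89 + £47,054.31 = £52,230.20.
Line 3 (3925.37.90, Astovia, 2,215 kg, £493,745.65):
Base rate for 3925.37.90 is 10.5%.
3925.37.90 has an FTA preferential rate, but origin Astovia is not Ormark; base rate stands.
The additional-duty order on 3925.37.90 targets Ravena, not Astovia; it does not apply.
Duty = £493,745.65 × 10.5% = £51,843.29.
Total = £0.00 + £52,230.20 + £51,843.29 = £104,073.49.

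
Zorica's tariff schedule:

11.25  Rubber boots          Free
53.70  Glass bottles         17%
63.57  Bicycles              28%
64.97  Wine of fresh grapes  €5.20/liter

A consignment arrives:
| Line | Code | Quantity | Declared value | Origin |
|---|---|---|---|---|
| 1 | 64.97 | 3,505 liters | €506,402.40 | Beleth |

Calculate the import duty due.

Line 1 (64.97, Beleth, 3,505 liters, €506,402.40):
Base rate for 64.97 is €5.20/liter.
Duty = 3,505 × €5.20 = €18,226.00.

€18,226.00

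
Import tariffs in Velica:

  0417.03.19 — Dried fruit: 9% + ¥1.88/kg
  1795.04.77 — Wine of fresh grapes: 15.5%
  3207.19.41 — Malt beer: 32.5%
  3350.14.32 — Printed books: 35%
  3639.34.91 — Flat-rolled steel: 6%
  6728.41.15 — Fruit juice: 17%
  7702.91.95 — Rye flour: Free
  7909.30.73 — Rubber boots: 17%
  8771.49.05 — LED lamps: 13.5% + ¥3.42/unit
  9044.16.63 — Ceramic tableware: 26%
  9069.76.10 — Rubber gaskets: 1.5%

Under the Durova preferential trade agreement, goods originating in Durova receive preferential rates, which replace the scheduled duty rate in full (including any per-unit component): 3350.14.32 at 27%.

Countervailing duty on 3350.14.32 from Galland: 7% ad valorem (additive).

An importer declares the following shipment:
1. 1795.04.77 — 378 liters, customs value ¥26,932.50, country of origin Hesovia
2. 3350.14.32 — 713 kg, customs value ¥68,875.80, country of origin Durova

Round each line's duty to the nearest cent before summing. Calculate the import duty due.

Line 1 (1795.04.77, Hesovia, 378 liters, ¥26,932.50):
Base rate for 1795.04.77 is 15.5%.
Duty = ¥26,932.50 × 15.5% = ¥4,174.54.
Line 2 (3350.14.32, Durova, 713 kg, ¥68,875.80):
Base rate for 3350.14.32 is 35%.
Origin Durova qualifies under the Velica–Durova agreement and 3350.14.32 is covered: preferential rate 27% applies instead.
The additional-duty order on 3350.14.32 targets Galland, not Durova; it does not apply.
Duty = ¥68,875.80 × 27% = ¥18,596.47.
Total = ¥4,174.54 + ¥18,596.47 = ¥22,771.01.

¥22,771.01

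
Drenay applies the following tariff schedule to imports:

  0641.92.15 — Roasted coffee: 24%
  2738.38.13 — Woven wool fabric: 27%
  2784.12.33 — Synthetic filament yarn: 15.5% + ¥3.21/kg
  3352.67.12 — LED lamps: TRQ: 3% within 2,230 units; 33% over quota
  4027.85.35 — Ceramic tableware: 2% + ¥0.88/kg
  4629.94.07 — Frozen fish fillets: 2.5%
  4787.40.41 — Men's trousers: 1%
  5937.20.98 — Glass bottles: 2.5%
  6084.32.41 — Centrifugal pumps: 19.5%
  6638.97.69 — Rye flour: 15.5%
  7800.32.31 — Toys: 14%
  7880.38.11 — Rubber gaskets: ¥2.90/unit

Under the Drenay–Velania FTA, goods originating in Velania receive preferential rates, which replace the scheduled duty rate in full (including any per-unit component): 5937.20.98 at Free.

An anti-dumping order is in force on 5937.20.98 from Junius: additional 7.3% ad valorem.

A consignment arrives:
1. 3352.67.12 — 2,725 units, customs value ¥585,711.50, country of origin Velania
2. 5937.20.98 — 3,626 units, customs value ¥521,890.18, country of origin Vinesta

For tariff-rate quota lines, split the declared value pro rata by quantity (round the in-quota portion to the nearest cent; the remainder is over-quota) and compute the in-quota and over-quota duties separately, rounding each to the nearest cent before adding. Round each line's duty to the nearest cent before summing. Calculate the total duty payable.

¥62,537.19

Line 1 (3352.67.12, Velania, 2,725 units, ¥585,711.50):
Code 3352.67.12 is under a tariff-rate quota (threshold 2,230 units). In-quota: 2,230 units at 3%; over-quota: 495 units at 33%.
Pro-rata value split: in-quota = ¥585,711.50 × 2,230/2,725 = ¥479,316.20; over-quota = ¥585,711.50 − ¥479,316.20 = ¥106,395.30.
In-quota duty = ¥479,316.20 × 3% = ¥14,379.49. Over-quota duty = ¥106,395.30 × 33% = ¥35,110.45.
Line duty = ¥14,379.49 + ¥35,110.45 = ¥49,489.94.
Line 2 (5937.20.98, Vinesta, 3,626 units, ¥521,890.18):
Base rate for 5937.20.98 is 2.5%.
5937.20.98 has an FTA preferential rate, but origin Vinesta is not Velania; base rate stands.
The additional-duty order on 5937.20.98 targets Junius, not Vinesta; it does not apply.
Duty = ¥521,890.18 × 2.5% = ¥13,047.25.
Total = ¥49,489.94 + ¥13,047.25 = ¥62,537.19.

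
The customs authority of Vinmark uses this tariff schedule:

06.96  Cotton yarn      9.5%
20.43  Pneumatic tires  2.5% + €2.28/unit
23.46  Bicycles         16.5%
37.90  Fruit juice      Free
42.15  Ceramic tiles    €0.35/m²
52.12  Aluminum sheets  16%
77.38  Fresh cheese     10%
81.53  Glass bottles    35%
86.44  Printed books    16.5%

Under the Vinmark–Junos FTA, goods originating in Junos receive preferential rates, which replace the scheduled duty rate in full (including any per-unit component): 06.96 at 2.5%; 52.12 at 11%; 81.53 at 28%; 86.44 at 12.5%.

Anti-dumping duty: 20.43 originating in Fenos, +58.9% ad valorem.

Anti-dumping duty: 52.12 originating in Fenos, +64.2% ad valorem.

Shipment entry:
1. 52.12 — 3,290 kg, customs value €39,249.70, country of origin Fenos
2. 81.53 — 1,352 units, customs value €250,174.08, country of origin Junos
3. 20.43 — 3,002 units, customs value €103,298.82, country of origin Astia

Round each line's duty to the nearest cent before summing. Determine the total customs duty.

€110,954.03

Line 1 (52.12, Fenos, 3,290 kg, €39,249.70):
Base rate for 52.12 is 16%.
52.12 has an FTA preferential rate, but origin Fenos is not Junos; base rate stands.
Additional duty on 52.12 from Fenos: +64.2%. Applied ad valorem rate: 16% + 64.2% = 80.2%.
Duty = €39,249.70 × 80.2% = €31,478.26.
Line 2 (81.53, Junos, 1,352 units, €250,174.08):
Base rate for 81.53 is 35%.
Origin Junos qualifies under the Vinmark–Junos agreement and 81.53 is covered: preferential rate 28% applies instead.
Duty = €250,174.08 × 28% = €70,048.74.
Line 3 (20.43, Astia, 3,002 units, €103,298.82):
Base rate for 20.43 is 2.5% + €2.28/unit.
The additional-duty order on 20.43 targets Fenos, not Astia; it does not apply.
Duty = €103,298.82 × 2.5% + 3,002 × €2.28 = €9,427.03.
Total = €31,478.26 + €70,048.74 + €9,427.03 = €110,954.03.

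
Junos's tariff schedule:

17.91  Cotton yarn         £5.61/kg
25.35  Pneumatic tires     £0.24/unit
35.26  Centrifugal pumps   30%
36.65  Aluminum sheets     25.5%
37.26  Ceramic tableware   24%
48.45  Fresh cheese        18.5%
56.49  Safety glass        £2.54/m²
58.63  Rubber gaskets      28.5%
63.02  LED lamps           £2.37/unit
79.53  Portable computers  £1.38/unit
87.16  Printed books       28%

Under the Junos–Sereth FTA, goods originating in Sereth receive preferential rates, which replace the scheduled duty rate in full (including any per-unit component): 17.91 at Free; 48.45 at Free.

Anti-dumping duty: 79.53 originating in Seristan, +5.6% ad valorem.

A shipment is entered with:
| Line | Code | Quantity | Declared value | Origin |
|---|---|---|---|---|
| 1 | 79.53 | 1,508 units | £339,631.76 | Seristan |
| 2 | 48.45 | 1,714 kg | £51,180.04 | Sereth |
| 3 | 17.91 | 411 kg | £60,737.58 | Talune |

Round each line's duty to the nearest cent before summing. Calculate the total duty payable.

Line 1 (79.53, Seristan, 1,508 units, £339,631.76):
Base rate for 79.53 is £1.38/unit.
Additional duty on 79.53 from Seristan: +5.6% ad valorem. Applied ad valorem rate = 5.6%.
Duty = £339,631.76 × 5.6% + 1,508 × £1.38 = £21,100.42.
Line 2 (48.45, Sereth, 1,714 kg, £51,180.04):
Base rate for 48.45 is 18.5%.
Origin Sereth qualifies under the Junos–Sereth agreement and 48.45 is covered: preferential rate Free applies instead.
Duty = £51,180.04 × 0% = £0.00.
Line 3 (17.91, Talune, 411 kg, £60,737.58):
Base rate for 17.91 is £5.61/kg.
17.91 has an FTA preferential rate, but origin Talune is not Sereth; base rate stands.
Duty = 411 × £5.61 = £2,305.71.
Total = £21,100.42 + £0.00 + £2,305.71 = £23,406.13.

£23,406.13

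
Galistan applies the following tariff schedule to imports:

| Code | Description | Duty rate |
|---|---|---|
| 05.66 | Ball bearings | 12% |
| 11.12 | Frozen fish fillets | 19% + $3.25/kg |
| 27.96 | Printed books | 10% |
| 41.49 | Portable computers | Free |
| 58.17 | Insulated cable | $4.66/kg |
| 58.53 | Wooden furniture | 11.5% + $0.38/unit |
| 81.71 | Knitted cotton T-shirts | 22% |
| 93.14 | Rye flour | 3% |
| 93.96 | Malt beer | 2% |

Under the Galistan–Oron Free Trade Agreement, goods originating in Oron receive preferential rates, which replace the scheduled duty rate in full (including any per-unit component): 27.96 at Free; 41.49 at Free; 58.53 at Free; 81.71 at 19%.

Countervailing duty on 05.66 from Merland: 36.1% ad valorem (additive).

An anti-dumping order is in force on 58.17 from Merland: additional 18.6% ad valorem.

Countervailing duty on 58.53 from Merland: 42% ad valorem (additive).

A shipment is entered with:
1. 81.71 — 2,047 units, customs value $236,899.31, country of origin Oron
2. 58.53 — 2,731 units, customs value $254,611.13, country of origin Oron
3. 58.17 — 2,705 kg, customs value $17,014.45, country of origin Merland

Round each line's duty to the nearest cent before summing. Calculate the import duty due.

$60,780.86

Line 1 (81.71, Oron, 2,047 units, $236,899.31):
Base rate for 81.71 is 22%.
Origin Oron qualifies under the Galistan–Oron agreement and 81.71 is covered: preferential rate 19% applies instead.
Duty = $236,899.31 × 19% = $45,010.87.
Line 2 (58.53, Oron, 2,731 units, $254,611.13):
Base rate for 58.53 is 11.5% + $0.38/unit.
Origin Oron qualifies under the Galistan–Oron agreement and 58.53 is covered: preferential rate Free applies instead.
The additional-duty order on 58.53 targets Merland, not Oron; it does not apply.
Duty = $254,611.13 × 0% = $0.00.
Line 3 (58.17, Merland, 2,705 kg, $17,014.45):
Base rate for 58.17 is $4.66/kg.
Additional duty on 58.17 from Merland: +18.6% ad valorem. Applied ad valorem rate = 18.6%.
Duty = $17,014.45 × 18.6% + 2,705 × $4.66 = $15,769.99.
Total = $45,010.87 + $0.00 + $15,769.99 = $60,780.86.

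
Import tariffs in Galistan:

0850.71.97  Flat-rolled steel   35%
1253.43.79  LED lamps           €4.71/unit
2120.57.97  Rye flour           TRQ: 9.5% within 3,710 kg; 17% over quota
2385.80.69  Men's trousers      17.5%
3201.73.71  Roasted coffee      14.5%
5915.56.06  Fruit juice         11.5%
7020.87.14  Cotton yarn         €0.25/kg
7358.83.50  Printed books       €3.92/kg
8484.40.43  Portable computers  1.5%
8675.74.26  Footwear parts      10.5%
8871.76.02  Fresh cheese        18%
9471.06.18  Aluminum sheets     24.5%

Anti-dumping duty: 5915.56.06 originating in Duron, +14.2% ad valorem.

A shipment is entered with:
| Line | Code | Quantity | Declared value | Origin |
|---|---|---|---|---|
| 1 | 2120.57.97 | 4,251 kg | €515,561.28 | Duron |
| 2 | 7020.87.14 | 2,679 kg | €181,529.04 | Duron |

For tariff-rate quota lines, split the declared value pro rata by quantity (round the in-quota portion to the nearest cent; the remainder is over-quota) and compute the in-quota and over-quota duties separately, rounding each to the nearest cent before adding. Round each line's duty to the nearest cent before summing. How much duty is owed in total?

Line 1 (2120.57.97, Duron, 4,251 kg, €515,561.28):
Code 2120.57.97 is under a tariff-rate quota (threshold 3,710 kg). In-quota: 3,710 kg at 9.5%; over-quota: 541 kg at 17%.
Pro-rata value split: in-quota = €515,561.28 × 3,710/4,251 = €449,948.80; over-quota = €515,561.28 − €449,948.80 = €65,612.48.
In-quota duty = €449,948.80 × 9.5% = €42,745.14. Over-quota duty = €65,612.48 × 17% = €11,154.12.
Line duty = €42,745.14 + €11,154.12 = €53,899.26.
Line 2 (7020.87.14, Duron, 2,679 kg, €181,529.04):
Base rate for 7020.87.14 is €0.25/kg.
Duty = 2,679 × €0.25 = €669.75.
Total = €53,899.26 + €669.75 = €54,569.01.

€54,569.01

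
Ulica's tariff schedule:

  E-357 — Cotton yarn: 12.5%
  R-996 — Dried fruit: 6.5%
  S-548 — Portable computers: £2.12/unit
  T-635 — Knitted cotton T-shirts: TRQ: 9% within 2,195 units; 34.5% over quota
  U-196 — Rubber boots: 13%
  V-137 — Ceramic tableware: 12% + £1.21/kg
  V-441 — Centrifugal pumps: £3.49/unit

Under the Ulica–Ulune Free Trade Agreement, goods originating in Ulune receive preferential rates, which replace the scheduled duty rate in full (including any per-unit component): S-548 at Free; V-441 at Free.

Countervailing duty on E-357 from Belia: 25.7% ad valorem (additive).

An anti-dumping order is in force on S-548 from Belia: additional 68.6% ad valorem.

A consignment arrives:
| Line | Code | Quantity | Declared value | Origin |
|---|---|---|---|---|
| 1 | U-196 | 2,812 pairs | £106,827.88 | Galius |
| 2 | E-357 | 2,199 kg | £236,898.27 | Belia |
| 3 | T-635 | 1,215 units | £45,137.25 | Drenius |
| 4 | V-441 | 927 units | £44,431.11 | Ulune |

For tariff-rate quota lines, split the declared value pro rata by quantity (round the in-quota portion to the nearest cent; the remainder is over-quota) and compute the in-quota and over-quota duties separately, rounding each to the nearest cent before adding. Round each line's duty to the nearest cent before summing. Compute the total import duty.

Line 1 (U-196, Galius, 2,812 pairs, £106,827.88):
Base rate for U-196 is 13%.
Duty = £106,827.88 × 13% = £13,887.62.
Line 2 (E-357, Belia, 2,199 kg, £236,898.27):
Base rate for E-357 is 12.5%.
Additional duty on E-357 from Belia: +25.7%. Applied ad valorem rate: 12.5% + 25.7% = 38.2%.
Duty = £236,898.27 × 38.2% = £90,495.14.
Line 3 (T-635, Drenius, 1,215 units, £45,137.25):
Code T-635 is under a tariff-rate quota (threshold 2,195 units). Quantity 1,215 units is within the quota, so the in-quota rate 9% applies to the full value.
Duty = £45,137.25 × 9% = £4,062.35.
Line 4 (V-441, Ulune, 927 units, £44,431.11):
Base rate for V-441 is £3.49/unit.
Origin Ulune qualifies under the Ulica–Ulune agreement and V-441 is covered: preferential rate Free applies instead.
Duty = £44,431.11 × 0% = £0.00.
Total = £13,887.62 + £90,495.14 + £4,062.35 + £0.00 = £108,445.11.

£108,445.11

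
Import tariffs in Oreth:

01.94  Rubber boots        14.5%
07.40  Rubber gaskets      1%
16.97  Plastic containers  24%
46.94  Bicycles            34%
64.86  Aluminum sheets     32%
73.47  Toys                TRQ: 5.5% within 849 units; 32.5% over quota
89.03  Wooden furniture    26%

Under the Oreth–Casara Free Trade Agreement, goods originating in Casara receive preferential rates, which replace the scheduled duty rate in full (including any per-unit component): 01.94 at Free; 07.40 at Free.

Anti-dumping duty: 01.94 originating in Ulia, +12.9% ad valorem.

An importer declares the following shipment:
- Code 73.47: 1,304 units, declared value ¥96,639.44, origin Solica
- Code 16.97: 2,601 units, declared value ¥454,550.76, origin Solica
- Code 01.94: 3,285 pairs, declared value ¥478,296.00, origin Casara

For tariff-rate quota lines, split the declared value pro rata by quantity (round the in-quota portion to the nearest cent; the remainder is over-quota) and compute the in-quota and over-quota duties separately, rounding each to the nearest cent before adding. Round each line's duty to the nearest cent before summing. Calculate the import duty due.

¥123,511.77

Line 1 (73.47, Solica, 1,304 units, ¥96,639.44):
Code 73.47 is under a tariff-rate quota (threshold 849 units). In-quota: 849 units at 5.5%; over-quota: 455 units at 32.5%.
Pro-rata value split: in-quota = ¥96,639.44 × 849/1,304 = ¥62,919.39; over-quota = ¥96,639.44 − ¥62,919.39 = ¥33,720.05.
In-quota duty = ¥62,919.39 × 5.5% = ¥3,460.57. Over-quota duty = ¥33,720.05 × 32.5% = ¥10,959.02.
Line duty = ¥3,460.57 + ¥10,959.02 = ¥14,419.59.
Line 2 (16.97, Solica, 2,601 units, ¥454,550.76):
Base rate for 16.97 is 24%.
Duty = ¥454,550.76 × 24% = ¥109,092.18.
Line 3 (01.94, Casara, 3,285 pairs, ¥478,296.00):
Base rate for 01.94 is 14.5%.
Origin Casara qualifies under the Oreth–Casara agreement and 01.94 is covered: preferential rate Free applies instead.
The additional-duty order on 01.94 targets Ulia, not Casara; it does not apply.
Duty = ¥478,296.00 × 0% = ¥0.00.
Total = ¥14,419.59 + ¥109,092.18 + ¥0.00 = ¥123,511.77.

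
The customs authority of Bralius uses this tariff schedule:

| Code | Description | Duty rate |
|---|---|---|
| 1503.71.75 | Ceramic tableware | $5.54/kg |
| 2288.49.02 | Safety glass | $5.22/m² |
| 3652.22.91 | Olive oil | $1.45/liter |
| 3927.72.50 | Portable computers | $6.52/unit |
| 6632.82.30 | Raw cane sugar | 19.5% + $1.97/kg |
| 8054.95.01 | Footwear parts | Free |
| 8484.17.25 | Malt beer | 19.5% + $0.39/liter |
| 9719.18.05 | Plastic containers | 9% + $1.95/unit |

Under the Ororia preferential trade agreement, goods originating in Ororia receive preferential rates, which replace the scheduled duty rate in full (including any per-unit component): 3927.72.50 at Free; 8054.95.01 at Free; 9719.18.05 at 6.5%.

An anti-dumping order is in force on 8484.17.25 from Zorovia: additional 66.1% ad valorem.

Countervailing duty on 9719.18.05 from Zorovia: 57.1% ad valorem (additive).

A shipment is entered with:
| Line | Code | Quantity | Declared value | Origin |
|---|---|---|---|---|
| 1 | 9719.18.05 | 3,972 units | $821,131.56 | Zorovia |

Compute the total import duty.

Line 1 (9719.18.05, Zorovia, 3,972 units, $821,131.56):
Base rate for 9719.18.05 is 9% + $1.95/unit.
9719.18.05 has an FTA preferential rate, but origin Zorovia is not Ororia; base rate stands.
Additional duty on 9719.18.05 from Zorovia: +57.1%. Applied ad valorem rate: 9% + 57.1% = 66.1%.
Duty = $821,131.56 × 66.1% + 3,972 × $1.95 = $550,513.36.

$550,513.36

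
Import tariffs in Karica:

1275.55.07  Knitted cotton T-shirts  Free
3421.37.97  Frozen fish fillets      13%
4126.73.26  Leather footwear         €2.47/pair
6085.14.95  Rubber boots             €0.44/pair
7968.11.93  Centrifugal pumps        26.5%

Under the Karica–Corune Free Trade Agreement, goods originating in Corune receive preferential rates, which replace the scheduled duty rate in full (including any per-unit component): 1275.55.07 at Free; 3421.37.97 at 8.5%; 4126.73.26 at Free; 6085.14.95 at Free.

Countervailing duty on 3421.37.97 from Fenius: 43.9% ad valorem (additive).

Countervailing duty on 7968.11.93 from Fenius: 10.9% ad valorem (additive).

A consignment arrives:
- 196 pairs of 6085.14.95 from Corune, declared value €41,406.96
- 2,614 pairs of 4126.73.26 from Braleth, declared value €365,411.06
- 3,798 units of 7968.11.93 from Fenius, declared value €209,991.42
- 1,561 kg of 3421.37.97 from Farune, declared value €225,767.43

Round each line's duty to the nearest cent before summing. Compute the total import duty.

Line 1 (6085.14.95, Corune, 196 pairs, €41,406.96):
Base rate for 6085.14.95 is €0.44/pair.
Origin Corune qualifies under the Karica–Corune agreement and 6085.14.95 is covered: preferential rate Free applies instead.
Duty = €41,406.96 × 0% = €0.00.
Line 2 (4126.73.26, Braleth, 2,614 pairs, €365,411.06):
Base rate for 4126.73.26 is €2.47/pair.
4126.73.26 has an FTA preferential rate, but origin Braleth is not Corune; base rate stands.
Duty = 2,614 × €2.47 = €6,456.58.
Line 3 (7968.11.93, Fenius, 3,798 units, €209,991.42):
Base rate for 7968.11.93 is 26.5%.
Additional duty on 7968.11.93 from Fenius: +10.9%. Applied ad valorem rate: 26.5% + 10.9% = 37.4%.
Duty = €209,991.42 × 37.4% = €78,536.79.
Line 4 (3421.37.97, Farune, 1,561 kg, €225,767.43):
Base rate for 3421.37.97 is 13%.
3421.37.97 has an FTA preferential rate, but origin Farune is not Corune; base rate stands.
The additional-duty order on 3421.37.97 targets Fenius, not Farune; it does not apply.
Duty = €225,767.43 × 13% = €29,349.77.
Total = €0.00 + €6,456.58 + €78,536.79 + €29,349.77 = €114,343.14.

€114,343.14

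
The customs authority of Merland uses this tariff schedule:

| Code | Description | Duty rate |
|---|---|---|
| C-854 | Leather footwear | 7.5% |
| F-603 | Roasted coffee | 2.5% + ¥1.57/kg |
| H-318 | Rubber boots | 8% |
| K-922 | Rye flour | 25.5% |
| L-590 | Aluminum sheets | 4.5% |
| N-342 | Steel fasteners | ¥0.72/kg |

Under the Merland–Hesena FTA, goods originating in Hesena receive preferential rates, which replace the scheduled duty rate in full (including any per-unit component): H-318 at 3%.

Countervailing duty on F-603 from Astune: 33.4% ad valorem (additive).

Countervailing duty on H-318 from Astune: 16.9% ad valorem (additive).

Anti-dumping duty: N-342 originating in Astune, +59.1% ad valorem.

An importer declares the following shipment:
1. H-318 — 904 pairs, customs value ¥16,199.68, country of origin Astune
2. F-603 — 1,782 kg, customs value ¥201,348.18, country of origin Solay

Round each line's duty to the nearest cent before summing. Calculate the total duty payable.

¥11,865.16

Line 1 (H-318, Astune, 904 pairs, ¥16,199.68):
Base rate for H-318 is 8%.
H-318 has an FTA preferential rate, but origin Astune is not Hesena; base rate stands.
Additional duty on H-318 from Astune: +16.9%. Applied ad valorem rate: 8% + 16.9% = 24.9%.
Duty = ¥16,199.68 × 24.9% = ¥4,033.72.
Line 2 (F-603, Solay, 1,782 kg, ¥201,348.18):
Base rate for F-603 is 2.5% + ¥1.57/kg.
The additional-duty order on F-603 targets Astune, not Solay; it does not apply.
Duty = ¥201,348.18 × 2.5% + 1,782 × ¥1.57 = ¥7,831.44.
Total = ¥4,033.72 + ¥7,831.44 = ¥11,865.16.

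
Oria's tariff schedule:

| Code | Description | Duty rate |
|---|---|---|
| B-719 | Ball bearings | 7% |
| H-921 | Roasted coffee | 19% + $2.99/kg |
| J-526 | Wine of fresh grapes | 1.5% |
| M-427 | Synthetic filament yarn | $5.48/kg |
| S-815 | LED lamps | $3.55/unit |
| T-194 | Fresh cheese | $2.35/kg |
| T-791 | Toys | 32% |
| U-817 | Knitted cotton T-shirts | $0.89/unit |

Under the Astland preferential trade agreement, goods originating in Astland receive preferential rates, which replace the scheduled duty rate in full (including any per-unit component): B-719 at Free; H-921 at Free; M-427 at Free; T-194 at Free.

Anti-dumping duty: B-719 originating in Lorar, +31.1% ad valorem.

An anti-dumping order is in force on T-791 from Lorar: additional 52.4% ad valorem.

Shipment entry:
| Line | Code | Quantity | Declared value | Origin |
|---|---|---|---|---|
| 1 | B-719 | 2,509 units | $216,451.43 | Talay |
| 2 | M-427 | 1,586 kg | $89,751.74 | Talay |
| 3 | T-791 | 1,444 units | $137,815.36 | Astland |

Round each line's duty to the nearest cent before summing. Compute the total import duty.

Line 1 (B-719, Talay, 2,509 units, $216,451.43):
Base rate for B-719 is 7%.
B-719 has an FTA preferential rate, but origin Talay is not Astland; base rate stands.
The additional-duty order on B-719 targets Lorar, not Talay; it does not apply.
Duty = $216,451.43 × 7% = $15,151.60.
Line 2 (M-427, Talay, 1,586 kg, $89,751.74):
Base rate for M-427 is $5.48/kg.
M-427 has an FTA preferential rate, but origin Talay is not Astland; base rate stands.
Duty = 1,586 × $5.48 = $8,691.28.
Line 3 (T-791, Astland, 1,444 units, $137,815.36):
Base rate for T-791 is 32%.
Origin Astland is the FTA partner but T-791 is not on the preference list; base rate stands.
The additional-duty order on T-791 targets Lorar, not Astland; it does not apply.
Duty = $137,815.36 × 32% = $44,100.92.
Total = $15,151.60 + $8,691.28 + $44,100.92 = $67,943.80.

$67,943.80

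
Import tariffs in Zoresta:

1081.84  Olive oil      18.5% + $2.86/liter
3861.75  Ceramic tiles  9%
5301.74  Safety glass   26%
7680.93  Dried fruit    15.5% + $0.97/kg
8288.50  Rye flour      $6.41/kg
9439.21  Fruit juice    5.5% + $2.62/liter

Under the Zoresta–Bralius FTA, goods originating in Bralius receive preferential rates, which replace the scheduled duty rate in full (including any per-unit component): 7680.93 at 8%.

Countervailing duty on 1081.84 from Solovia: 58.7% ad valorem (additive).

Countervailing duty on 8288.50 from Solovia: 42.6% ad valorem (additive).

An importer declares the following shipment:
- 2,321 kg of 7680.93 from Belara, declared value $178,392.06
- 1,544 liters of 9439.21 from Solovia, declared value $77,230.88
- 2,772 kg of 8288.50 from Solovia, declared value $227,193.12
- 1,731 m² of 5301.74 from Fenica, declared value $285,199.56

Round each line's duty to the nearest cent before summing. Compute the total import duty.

Line 1 (7680.93, Belara, 2,321 kg, $178,392.06):
Base rate for 7680.93 is 15.5% + $0.97/kg.
7680.93 has an FTA preferential rate, but origin Belara is not Bralius; base rate stands.
Duty = $178,392.06 × 15.5% + 2,321 × $0.97 = $29,902.14.
Line 2 (9439.21, Solovia, 1,544 liters, $77,230.88):
Base rate for 9439.21 is 5.5% + $2.62/liter.
Duty = $77,230.88 × 5.5% + 1,544 × $2.62 = $8,292.98.
Line 3 (8288.50, Solovia, 2,772 kg, $227,193.12):
Base rate for 8288.50 is $6.41/kg.
Additional duty on 8288.50 from Solovia: +42.6% ad valorem. Applied ad valorem rate = 42.6%.
Duty = $227,193.12 × 42.6% + 2,772 × $6.41 = $114,552.79.
Line 4 (5301.74, Fenica, 1,731 m², $285,199.56):
Base rate for 5301.74 is 26%.
Duty = $285,199.56 × 26% = $74,151.89.
Total = $29,902.14 + $8,292.98 + $114,552.79 + $74,151.89 = $226,899.80.

$226,899.80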